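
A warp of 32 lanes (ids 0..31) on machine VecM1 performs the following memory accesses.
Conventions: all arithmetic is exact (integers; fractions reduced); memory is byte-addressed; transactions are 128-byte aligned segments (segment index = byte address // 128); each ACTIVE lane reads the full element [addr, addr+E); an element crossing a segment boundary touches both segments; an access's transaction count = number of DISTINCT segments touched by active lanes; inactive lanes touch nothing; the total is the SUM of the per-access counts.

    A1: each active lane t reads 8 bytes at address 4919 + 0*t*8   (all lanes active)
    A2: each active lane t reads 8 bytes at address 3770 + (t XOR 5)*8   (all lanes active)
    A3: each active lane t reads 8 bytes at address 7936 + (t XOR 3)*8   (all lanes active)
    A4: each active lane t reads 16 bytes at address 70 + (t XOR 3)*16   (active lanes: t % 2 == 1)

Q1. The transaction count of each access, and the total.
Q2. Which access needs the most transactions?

A1: 1 transaction
A2: 3 transactions
A3: 2 transactions
A4: 5 transactions

Answer: 1,3,2,5; total 11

Answer: A4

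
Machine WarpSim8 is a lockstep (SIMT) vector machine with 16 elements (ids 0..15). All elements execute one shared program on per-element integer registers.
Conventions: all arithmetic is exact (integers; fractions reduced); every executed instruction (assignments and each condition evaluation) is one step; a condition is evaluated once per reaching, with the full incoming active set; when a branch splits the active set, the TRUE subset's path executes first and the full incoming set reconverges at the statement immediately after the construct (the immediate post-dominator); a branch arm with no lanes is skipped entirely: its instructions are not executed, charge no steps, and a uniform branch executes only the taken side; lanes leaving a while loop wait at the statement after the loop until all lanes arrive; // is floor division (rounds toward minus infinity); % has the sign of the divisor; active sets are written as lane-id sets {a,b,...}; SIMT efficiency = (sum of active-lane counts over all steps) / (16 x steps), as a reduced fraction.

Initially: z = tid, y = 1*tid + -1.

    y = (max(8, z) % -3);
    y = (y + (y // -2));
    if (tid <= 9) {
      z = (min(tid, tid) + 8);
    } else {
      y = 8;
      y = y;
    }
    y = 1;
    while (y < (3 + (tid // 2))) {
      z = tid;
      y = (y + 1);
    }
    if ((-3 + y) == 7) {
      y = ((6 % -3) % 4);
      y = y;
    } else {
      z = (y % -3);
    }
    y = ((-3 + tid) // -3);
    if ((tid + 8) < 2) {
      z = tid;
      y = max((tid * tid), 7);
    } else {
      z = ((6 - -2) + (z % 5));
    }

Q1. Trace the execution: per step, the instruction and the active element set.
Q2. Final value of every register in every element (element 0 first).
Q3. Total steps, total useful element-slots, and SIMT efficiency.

step 0: y <- (max(8, z) % -3)        {0,1,2,3,4,5,6,7,8,9,10,11,12,13,14,15}
step 1: y <- (y + (y // -2))         {0,1,2,3,4,5,6,7,8,9,10,11,12,13,14,15}
step 2: eval (tid <= 9)              {0,1,2,3,4,5,6,7,8,9,10,11,12,13,14,15}
step 3: z <- (min(tid, tid) + 8)     {0,1,2,3,4,5,6,7,8,9}
step 4: y <- 8                       {10,11,12,13,14,15}
step 5: y <- y                       {10,11,12,13,14,15}
step 6: y <- 1                       {0,1,2,3,4,5,6,7,8,9,10,11,12,13,14,15}
step 7: eval (y < (3 + (tid // 2)))  {0,1,2,3,4,5,6,7,8,9,10,11,12,13,14,15}
step 8: z <- tid                     {0,1,2,3,4,5,6,7,8,9,10,11,12,13,14,15}
step 9: y <- (y + 1)                 {0,1,2,3,4,5,6,7,8,9,10,11,12,13,14,15}
step 10: eval (y < (3 + (tid // 2)))  {0,1,2,3,4,5,6,7,8,9,10,11,12,13,14,15}
step 11: z <- tid                     {0,1,2,3,4,5,6,7,8,9,10,11,12,13,14,15}
step 12: y <- (y + 1)                 {0,1,2,3,4,5,6,7,8,9,10,11,12,13,14,15}
step 13: eval (y < (3 + (tid // 2)))  {0,1,2,3,4,5,6,7,8,9,10,11,12,13,14,15}
step 14: z <- tid                     {2,3,4,5,6,7,8,9,10,11,12,13,14,15}
step 15: y <- (y + 1)                 {2,3,4,5,6,7,8,9,10,11,12,13,14,15}
step 16: eval (y < (3 + (tid // 2)))  {2,3,4,5,6,7,8,9,10,11,12,13,14,15}
step 17: z <- tid                     {4,5,6,7,8,9,10,11,12,13,14,15}
step 18: y <- (y + 1)                 {4,5,6,7,8,9,10,11,12,13,14,15}
step 19: eval (y < (3 + (tid // 2)))  {4,5,6,7,8,9,10,11,12,13,14,15}
step 20: z <- tid                     {6,7,8,9,10,11,12,13,14,15}
step 21: y <- (y + 1)                 {6,7,8,9,10,11,12,13,14,15}
step 22: eval (y < (3 + (tid // 2)))  {6,7,8,9,10,11,12,13,14,15}
step 23: z <- tid                     {8,9,10,11,12,13,14,15}
step 24: y <- (y + 1)                 {8,9,10,11,12,13,14,15}
step 25: eval (y < (3 + (tid // 2)))  {8,9,10,11,12,13,14,15}
step 26: z <- tid                     {10,11,12,13,14,15}
step 27: y <- (y + 1)                 {10,11,12,13,14,15}
step 28: eval (y < (3 + (tid // 2)))  {10,11,12,13,14,15}
step 29: z <- tid                     {12,13,14,15}
step 30: y <- (y + 1)                 {12,13,14,15}
step 31: eval (y < (3 + (tid // 2)))  {12,13,14,15}
step 32: z <- tid                     {14,15}
step 33: y <- (y + 1)                 {14,15}
step 34: eval (y < (3 + (tid // 2)))  {14,15}
step 35: eval ((-3 + y) == 7)         {0,1,2,3,4,5,6,7,8,9,10,11,12,13,14,15}
step 36: y <- ((6 % -3) % 4)          {14,15}
step 37: y <- y                       {14,15}
step 38: z <- (y % -3)                {0,1,2,3,4,5,6,7,8,9,10,11,12,13}
step 39: y <- ((-3 + tid) // -3)      {0,1,2,3,4,5,6,7,8,9,10,11,12,13,14,15}
step 40: eval ((tid + 8) < 2)         {0,1,2,3,4,5,6,7,8,9,10,11,12,13,14,15}
step 41: z <- ((6 - -2) + (z % 5))    {0,1,2,3,4,5,6,7,8,9,10,11,12,13,14,15}

Answer: 42 steps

z: 8,8,11,11,12,12,8,8,11,11,12,12,8,8,12,8
y: 1,0,0,0,-1,-1,-1,-2,-2,-2,-3,-3,-3,-4,-4,-4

steps = 42; useful = 448; efficiency = 448/672 = 2/3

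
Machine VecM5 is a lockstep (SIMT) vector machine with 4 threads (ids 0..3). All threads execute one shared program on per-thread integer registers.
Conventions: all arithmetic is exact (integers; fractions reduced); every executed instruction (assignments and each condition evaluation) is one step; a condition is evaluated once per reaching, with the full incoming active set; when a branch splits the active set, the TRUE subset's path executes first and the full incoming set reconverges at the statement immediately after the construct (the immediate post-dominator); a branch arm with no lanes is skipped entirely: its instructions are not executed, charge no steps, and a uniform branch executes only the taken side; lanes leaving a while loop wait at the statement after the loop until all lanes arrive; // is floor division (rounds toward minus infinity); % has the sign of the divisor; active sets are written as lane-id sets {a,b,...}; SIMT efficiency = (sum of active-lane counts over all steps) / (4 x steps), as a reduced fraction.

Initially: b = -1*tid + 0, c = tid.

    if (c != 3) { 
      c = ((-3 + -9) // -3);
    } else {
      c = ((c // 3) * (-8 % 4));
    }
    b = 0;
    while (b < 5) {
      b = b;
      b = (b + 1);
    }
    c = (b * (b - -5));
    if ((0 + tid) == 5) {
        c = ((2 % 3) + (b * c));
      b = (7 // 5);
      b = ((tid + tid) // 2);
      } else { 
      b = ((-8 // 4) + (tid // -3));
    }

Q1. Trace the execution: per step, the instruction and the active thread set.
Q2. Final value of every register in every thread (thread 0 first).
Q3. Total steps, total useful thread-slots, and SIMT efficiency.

step 0: eval (c != 3)                {0,1,2,3}
step 1: c <- ((-3 + -9) // -3)       {0,1,2}
step 2: c <- ((c // 3) * (-8 % 4))   {3}
step 3: b <- 0                       {0,1,2,3}
step 4: eval (b < 5)                 {0,1,2,3}
step 5: b <- b                       {0,1,2,3}
step 6: b <- (b + 1)                 {0,1,2,3}
step 7: eval (b < 5)                 {0,1,2,3}
step 8: b <- b                       {0,1,2,3}
step 9: b <- (b + 1)                 {0,1,2,3}
step 10: eval (b < 5)                 {0,1,2,3}
step 11: b <- b                       {0,1,2,3}
step 12: b <- (b + 1)                 {0,1,2,3}
step 13: eval (b < 5)                 {0,1,2,3}
step 14: b <- b                       {0,1,2,3}
step 15: b <- (b + 1)                 {0,1,2,3}
step 16: eval (b < 5)                 {0,1,2,3}
step 17: b <- b                       {0,1,2,3}
step 18: b <- (b + 1)                 {0,1,2,3}
step 19: eval (b < 5)                 {0,1,2,3}
step 20: c <- (b * (b - -5))          {0,1,2,3}
step 21: eval ((0 + tid) == 5)        {0,1,2,3}
step 22: b <- ((-8 // 4) + (tid // -3)) {0,1,2,3}

Answer: 23 steps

b: -2,-3,-3,-3
c: 50,50,50,50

steps = 23; useful = 88; efficiency = 88/92 = 22/23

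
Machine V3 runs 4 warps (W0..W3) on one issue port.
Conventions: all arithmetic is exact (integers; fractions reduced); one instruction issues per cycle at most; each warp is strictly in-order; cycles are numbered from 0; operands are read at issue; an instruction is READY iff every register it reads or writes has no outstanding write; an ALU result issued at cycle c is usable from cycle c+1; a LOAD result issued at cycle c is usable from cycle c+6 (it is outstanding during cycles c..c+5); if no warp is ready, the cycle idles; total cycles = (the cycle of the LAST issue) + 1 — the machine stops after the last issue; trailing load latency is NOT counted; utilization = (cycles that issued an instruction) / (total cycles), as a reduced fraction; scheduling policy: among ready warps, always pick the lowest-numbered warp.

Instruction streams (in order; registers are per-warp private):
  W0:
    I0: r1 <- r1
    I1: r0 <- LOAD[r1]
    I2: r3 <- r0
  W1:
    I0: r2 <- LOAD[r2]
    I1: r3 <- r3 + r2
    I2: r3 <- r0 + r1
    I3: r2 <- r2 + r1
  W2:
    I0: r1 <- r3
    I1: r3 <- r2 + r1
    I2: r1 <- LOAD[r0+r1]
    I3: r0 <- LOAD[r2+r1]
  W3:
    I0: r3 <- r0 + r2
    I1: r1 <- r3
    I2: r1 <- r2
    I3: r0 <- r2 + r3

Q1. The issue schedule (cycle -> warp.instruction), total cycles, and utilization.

cycle 0: W0.I0
cycle 1: W0.I1
cycle 2: W1.I0
cycle 3: W2.I0
cycle 4: W2.I1
cycle 5: W2.I2
cycle 6: W3.I0
cycle 7: W0.I2
cycle 8: W1.I1
cycle 9: W1.I2
cycle 10: W1.I3
cycle 11: W2.I3
cycle 12: W3.I1
cycle 13: W3.I2
cycle 14: W3.I3

Answer: 15 cycles, utilization 1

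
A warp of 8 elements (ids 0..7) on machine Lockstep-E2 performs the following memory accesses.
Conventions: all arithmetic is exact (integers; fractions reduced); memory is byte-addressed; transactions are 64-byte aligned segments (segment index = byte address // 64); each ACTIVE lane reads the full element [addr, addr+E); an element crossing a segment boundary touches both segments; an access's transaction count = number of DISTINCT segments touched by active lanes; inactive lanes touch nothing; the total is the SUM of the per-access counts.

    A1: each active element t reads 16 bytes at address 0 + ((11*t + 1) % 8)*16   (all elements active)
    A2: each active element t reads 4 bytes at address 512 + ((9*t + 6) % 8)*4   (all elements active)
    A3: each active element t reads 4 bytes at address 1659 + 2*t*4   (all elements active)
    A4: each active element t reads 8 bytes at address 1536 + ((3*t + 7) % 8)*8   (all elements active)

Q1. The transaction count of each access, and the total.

A1: 2 transactions
A2: 1 transaction
A3: 2 transactions
A4: 1 transaction

Answer: 2,1,2,1; total 6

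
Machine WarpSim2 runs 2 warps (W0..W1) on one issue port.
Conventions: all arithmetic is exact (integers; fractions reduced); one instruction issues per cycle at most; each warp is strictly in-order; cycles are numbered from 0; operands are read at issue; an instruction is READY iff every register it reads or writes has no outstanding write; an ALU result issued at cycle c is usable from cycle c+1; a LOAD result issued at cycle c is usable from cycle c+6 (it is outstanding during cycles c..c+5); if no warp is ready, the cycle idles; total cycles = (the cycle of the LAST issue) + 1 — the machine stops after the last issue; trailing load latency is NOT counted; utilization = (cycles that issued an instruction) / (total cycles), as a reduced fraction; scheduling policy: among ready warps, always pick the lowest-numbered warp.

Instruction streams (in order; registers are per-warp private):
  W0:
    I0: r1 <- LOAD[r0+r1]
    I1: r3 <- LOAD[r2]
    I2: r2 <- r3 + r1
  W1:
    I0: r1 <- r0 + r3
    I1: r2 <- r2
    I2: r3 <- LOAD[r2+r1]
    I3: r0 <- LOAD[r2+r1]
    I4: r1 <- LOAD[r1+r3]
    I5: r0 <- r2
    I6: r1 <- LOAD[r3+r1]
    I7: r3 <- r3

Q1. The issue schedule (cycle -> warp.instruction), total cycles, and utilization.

cycle 0: W0.I0
cycle 1: W0.I1
cycle 2: W1.I0
cycle 3: W1.I1
cycle 4: W1.I2
cycle 5: W1.I3
cycle 6: idle
cycle 7: W0.I2
cycle 8: idle
cycle 9: idle
cycle 10: W1.I4
cycle 11: W1.I5
cycle 12: idle
cycle 13: idle
cycle 14: idle
cycle 15: idle
cycle 16: W1.I6
cycle 17: W1.I7

Answer: 18 cycles, utilization 11/18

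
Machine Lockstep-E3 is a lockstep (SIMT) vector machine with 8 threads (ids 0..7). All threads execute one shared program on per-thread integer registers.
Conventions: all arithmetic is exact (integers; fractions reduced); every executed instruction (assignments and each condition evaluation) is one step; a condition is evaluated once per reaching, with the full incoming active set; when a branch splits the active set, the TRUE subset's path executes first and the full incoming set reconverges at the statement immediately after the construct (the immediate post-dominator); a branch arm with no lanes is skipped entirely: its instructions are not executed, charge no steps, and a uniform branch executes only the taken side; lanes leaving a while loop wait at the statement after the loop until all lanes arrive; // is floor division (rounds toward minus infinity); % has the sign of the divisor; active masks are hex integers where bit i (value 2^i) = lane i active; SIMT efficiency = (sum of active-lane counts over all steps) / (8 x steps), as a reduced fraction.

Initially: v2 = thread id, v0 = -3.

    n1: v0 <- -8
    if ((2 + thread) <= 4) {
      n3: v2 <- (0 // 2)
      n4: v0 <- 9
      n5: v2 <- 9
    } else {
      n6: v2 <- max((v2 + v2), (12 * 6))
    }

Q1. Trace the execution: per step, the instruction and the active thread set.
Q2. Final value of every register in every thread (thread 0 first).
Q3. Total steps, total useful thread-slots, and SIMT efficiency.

step 0: v0 <- -8                     0xff
step 1: eval ((2 + thread) <= 4)     0xff
step 2: v2 <- (0 // 2)               0x07
step 3: v0 <- 9                      0x07
step 4: v2 <- 9                      0x07
step 5: v2 <- max((v2 + v2), (12 * 6)) 0xf8

Answer: 6 steps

v2: 9,9,9,72,72,72,72,72
v0: 9,9,9,-8,-8,-8,-8,-8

steps = 6; useful = 30; efficiency = 30/48 = 5/8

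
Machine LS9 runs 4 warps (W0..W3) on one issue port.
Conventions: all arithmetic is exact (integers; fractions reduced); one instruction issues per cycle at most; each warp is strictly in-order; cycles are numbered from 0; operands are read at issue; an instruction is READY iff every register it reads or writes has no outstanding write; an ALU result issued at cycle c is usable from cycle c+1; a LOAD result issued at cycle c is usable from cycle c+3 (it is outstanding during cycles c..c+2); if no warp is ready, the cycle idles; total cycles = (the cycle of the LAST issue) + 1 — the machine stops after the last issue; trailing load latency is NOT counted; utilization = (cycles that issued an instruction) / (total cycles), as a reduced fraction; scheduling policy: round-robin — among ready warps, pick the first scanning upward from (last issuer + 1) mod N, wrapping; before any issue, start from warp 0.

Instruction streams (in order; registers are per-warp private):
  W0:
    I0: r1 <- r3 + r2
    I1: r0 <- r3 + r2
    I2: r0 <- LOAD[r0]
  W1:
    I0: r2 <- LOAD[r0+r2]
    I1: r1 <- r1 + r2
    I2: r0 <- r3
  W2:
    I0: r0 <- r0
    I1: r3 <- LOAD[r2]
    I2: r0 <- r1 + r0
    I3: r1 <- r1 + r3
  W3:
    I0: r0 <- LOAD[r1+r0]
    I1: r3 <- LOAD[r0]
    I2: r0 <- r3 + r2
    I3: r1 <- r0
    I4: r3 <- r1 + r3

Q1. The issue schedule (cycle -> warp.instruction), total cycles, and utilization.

cycle 0: W0.I0
cycle 1: W1.I0
cycle 2: W2.I0
cycle 3: W3.I0
cycle 4: W0.I1
cycle 5: W1.I1
cycle 6: W2.I1
cycle 7: W3.I1
cycle 8: W0.I2
cycle 9: W1.I2
cycle 10: W2.I2
cycle 11: W3.I2
cycle 12: W2.I3
cycle 13: W3.I3
cycle 14: W3.I4

Answer: 15 cycles, utilization 1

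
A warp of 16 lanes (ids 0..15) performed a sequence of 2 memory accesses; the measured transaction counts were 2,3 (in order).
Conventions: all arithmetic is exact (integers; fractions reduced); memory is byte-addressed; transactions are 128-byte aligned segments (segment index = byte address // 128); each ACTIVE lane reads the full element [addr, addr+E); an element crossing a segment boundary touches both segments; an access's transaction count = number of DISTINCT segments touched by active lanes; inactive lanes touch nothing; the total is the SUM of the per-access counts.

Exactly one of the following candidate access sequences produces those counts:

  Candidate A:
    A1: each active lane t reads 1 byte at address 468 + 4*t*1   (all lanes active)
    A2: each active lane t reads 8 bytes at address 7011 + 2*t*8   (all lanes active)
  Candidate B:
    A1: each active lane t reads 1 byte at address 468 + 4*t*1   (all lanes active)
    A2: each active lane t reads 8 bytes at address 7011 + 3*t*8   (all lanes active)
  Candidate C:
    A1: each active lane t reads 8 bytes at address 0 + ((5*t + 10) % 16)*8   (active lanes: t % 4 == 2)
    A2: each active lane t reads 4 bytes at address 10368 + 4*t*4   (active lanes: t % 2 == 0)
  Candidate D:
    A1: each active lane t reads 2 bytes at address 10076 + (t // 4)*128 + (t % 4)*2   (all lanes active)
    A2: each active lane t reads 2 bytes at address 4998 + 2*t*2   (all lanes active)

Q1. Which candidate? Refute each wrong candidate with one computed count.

B: A2 gives 4 transactions, not 3
C: A1 gives 1 transaction, not 2
D: A1 gives 4 transactions, not 2
A: all counts match (2,3)

Answer: A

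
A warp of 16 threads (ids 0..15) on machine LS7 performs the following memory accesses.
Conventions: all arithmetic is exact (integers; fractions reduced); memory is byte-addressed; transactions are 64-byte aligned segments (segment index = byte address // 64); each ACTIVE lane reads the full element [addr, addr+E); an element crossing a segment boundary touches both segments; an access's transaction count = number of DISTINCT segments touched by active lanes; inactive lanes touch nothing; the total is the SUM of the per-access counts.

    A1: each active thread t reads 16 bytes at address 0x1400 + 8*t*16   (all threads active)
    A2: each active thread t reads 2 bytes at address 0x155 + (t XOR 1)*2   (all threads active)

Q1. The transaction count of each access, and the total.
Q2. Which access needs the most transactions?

A1: 16 transactions
A2: 1 transaction

Answer: 16,1; total 17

Answer: A1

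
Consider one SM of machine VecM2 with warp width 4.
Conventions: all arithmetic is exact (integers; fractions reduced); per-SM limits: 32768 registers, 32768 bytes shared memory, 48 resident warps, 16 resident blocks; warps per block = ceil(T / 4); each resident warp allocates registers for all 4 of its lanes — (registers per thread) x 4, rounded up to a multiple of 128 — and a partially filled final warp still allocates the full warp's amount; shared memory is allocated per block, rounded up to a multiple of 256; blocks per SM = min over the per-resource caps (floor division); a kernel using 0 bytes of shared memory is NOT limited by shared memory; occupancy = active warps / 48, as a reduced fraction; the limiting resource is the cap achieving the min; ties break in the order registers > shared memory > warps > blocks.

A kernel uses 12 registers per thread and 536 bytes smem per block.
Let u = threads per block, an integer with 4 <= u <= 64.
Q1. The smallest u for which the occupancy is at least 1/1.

Answer: u = 9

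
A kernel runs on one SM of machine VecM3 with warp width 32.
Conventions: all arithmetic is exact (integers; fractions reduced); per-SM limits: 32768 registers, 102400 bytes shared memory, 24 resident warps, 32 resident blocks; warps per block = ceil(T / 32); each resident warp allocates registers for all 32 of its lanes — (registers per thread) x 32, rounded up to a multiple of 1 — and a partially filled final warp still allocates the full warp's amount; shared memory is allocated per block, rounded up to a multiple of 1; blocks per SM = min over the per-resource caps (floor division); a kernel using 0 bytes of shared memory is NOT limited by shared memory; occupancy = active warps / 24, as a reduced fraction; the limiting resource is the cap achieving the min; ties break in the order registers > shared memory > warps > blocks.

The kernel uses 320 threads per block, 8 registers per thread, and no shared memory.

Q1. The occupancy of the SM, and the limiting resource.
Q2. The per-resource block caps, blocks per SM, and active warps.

Answer: occupancy 5/6, limited by warps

registers: 12 blocks
shared memory: no limit (kernel uses none)
warps: 2 blocks
blocks: 32 blocks

Answer: 2 blocks, 20 active warps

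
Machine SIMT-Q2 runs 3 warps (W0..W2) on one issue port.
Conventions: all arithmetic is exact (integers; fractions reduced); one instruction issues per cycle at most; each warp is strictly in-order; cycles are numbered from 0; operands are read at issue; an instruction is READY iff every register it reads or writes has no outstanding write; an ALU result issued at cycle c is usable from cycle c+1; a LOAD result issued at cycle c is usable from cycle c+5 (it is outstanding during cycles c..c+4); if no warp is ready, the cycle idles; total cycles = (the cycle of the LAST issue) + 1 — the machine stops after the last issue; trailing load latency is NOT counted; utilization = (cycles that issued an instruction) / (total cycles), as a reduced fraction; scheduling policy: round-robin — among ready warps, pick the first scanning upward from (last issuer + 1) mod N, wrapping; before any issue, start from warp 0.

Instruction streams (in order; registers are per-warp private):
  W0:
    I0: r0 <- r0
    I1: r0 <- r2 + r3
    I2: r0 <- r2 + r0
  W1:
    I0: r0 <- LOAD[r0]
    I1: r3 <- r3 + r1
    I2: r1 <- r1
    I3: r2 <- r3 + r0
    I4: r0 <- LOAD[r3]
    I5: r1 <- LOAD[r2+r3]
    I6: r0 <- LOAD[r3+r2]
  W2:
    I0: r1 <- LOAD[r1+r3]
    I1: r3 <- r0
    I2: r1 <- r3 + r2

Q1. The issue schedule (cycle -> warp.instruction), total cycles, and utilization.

cycle 0: W0.I0
cycle 1: W1.I0
cycle 2: W2.I0
cycle 3: W0.I1
cycle 4: W1.I1
cycle 5: W2.I1
cycle 6: W0.I2
cycle 7: W1.I2
cycle 8: W2.I2
cycle 9: W1.I3
cycle 10: W1.I4
cycle 11: W1.I5
cycle 12: idle
cycle 13: idle
cycle 14: idle
cycle 15: W1.I6

Answer: 16 cycles, utilization 13/16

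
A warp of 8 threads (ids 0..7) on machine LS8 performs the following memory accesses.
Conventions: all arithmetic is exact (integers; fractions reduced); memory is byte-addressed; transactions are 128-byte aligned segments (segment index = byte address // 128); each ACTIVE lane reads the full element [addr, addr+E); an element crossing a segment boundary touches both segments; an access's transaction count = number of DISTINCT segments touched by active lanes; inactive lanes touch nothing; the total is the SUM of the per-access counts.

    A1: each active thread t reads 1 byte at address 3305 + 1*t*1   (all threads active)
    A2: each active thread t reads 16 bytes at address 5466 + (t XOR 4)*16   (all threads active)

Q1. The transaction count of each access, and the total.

A1: 1 transaction
A2: 2 transactions

Answer: 1,2; total 3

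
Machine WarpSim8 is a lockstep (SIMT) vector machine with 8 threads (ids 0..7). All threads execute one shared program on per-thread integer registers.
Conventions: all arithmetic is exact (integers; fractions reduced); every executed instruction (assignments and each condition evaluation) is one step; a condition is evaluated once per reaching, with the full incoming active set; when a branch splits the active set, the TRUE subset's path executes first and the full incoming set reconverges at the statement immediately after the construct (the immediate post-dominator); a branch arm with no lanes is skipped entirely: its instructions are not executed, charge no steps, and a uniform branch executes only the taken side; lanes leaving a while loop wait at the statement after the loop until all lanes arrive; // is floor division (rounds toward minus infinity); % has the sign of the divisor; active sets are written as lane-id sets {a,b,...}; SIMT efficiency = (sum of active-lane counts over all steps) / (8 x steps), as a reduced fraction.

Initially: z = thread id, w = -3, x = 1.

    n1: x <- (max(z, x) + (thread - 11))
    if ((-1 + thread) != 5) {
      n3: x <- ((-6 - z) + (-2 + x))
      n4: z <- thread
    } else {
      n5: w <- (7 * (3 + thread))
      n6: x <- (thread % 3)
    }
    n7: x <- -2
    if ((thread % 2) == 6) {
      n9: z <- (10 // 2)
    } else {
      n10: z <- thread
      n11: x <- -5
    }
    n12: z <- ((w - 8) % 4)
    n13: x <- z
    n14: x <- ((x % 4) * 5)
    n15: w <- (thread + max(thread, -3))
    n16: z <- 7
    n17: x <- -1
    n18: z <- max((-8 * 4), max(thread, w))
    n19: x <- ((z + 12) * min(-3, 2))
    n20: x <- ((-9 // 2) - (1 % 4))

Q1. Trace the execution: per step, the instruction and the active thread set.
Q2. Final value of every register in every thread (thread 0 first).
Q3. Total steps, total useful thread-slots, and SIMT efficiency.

step 0: x <- (max(z, x) + (thread - 11)) {0,1,2,3,4,5,6,7}
step 1: eval ((-1 + thread) != 5)    {0,1,2,3,4,5,6,7}
step 2: x <- ((-6 - z) + (-2 + x))   {0,1,2,3,4,5,7}
step 3: z <- thread                  {0,1,2,3,4,5,7}
step 4: w <- (7 * (3 + thread))      {6}
step 5: x <- (thread % 3)            {6}
step 6: x <- -2                      {0,1,2,3,4,5,6,7}
step 7: eval ((thread % 2) == 6)     {0,1,2,3,4,5,6,7}
step 8: z <- thread                  {0,1,2,3,4,5,6,7}
step 9: x <- -5                      {0,1,2,3,4,5,6,7}
step 10: z <- ((w - 8) % 4)           {0,1,2,3,4,5,6,7}
step 11: x <- z                       {0,1,2,3,4,5,6,7}
step 12: x <- ((x % 4) * 5)           {0,1,2,3,4,5,6,7}
step 13: w <- (thread + max(thread, -3)) {0,1,2,3,4,5,6,7}
step 14: z <- 7                       {0,1,2,3,4,5,6,7}
step 15: x <- -1                      {0,1,2,3,4,5,6,7}
step 16: z <- max((-8 * 4), max(thread, w)) {0,1,2,3,4,5,6,7}
step 17: x <- ((z + 12) * min(-3, 2)) {0,1,2,3,4,5,6,7}
step 18: x <- ((-9 // 2) - (1 % 4))   {0,1,2,3,4,5,6,7}

Answer: 19 steps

z: 0,2,4,6,8,10,12,14
w: 0,2,4,6,8,10,12,14
x: -6,-6,-6,-6,-6,-6,-6,-6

steps = 19; useful = 136; efficiency = 136/152 = 17/19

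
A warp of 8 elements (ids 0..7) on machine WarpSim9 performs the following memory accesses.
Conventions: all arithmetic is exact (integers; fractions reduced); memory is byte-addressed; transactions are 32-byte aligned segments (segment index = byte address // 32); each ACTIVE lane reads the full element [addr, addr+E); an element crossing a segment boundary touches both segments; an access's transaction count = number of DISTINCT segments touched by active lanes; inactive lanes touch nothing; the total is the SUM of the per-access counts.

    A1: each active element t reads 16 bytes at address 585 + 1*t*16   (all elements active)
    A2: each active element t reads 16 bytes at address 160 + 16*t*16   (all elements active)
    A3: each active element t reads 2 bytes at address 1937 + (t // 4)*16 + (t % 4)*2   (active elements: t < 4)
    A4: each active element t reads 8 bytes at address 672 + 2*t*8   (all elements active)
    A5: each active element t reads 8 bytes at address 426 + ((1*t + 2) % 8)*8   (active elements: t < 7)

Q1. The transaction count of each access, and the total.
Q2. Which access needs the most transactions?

A1: 5 transactions
A2: 8 transactions
A3: 1 transaction
A4: 4 transactions
A5: 3 transactions

Answer: 5,8,1,4,3; total 21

Answer: A2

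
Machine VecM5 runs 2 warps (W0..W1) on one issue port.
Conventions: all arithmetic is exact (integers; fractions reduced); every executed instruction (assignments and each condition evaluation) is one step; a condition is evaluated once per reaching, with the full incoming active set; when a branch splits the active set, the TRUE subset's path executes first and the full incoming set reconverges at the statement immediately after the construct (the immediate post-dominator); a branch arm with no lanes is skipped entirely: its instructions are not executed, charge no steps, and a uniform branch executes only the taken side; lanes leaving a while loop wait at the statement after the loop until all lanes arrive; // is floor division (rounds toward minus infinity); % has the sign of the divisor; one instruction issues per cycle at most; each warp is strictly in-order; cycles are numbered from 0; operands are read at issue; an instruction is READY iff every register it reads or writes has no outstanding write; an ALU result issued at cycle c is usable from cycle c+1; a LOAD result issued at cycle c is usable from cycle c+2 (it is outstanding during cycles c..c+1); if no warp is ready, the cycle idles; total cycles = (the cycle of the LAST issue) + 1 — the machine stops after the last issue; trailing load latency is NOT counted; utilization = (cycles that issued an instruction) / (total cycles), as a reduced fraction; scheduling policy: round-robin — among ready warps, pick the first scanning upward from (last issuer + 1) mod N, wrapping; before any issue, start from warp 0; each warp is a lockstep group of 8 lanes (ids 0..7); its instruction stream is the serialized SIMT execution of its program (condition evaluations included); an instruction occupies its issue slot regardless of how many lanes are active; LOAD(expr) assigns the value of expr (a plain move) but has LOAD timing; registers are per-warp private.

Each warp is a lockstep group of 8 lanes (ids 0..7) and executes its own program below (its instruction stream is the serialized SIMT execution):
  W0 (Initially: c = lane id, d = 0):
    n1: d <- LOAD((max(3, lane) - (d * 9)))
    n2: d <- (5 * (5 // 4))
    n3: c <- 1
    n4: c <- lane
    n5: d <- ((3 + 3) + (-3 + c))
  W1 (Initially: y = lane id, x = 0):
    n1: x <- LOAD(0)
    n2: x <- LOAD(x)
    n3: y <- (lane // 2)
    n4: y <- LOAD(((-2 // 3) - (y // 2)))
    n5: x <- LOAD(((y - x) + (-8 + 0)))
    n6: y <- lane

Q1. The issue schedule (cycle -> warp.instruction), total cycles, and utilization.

cycle 0: W0.I0
cycle 1: W1.I0
cycle 2: W0.I1
cycle 3: W1.I1
cycle 4: W0.I2
cycle 5: W1.I2
cycle 6: W0.I3
cycle 7: W1.I3
cycle 8: W0.I4
cycle 9: W1.I4
cycle 10: W1.I5

Answer: 11 cycles, utilization 1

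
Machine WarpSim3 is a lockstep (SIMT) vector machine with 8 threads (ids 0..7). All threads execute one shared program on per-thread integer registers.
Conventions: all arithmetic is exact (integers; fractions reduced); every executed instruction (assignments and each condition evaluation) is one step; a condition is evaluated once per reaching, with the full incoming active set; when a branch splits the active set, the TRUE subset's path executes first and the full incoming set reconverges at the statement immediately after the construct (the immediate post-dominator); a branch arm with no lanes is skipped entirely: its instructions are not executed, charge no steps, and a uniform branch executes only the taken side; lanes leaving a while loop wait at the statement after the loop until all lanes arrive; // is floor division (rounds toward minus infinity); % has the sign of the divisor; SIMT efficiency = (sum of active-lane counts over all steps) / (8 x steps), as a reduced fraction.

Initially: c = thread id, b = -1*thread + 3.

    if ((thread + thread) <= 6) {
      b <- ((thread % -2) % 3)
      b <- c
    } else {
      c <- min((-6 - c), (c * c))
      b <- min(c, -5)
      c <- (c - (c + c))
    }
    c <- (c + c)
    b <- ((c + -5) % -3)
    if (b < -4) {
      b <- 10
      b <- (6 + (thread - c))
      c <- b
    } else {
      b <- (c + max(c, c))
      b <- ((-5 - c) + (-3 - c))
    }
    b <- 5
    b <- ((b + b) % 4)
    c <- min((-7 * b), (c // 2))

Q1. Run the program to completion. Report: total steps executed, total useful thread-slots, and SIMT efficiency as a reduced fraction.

Answer: 14 steps, 92 useful, 23/28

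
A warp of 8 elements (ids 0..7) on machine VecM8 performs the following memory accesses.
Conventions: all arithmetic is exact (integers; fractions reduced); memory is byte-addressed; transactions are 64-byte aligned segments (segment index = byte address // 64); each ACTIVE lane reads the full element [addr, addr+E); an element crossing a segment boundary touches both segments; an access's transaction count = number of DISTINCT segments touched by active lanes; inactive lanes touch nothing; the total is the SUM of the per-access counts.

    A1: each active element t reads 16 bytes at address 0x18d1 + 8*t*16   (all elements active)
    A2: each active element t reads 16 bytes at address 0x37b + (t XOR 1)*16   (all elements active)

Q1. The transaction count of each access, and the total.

A1: 8 transactions
A2: 3 transactions

Answer: 8,3; total 11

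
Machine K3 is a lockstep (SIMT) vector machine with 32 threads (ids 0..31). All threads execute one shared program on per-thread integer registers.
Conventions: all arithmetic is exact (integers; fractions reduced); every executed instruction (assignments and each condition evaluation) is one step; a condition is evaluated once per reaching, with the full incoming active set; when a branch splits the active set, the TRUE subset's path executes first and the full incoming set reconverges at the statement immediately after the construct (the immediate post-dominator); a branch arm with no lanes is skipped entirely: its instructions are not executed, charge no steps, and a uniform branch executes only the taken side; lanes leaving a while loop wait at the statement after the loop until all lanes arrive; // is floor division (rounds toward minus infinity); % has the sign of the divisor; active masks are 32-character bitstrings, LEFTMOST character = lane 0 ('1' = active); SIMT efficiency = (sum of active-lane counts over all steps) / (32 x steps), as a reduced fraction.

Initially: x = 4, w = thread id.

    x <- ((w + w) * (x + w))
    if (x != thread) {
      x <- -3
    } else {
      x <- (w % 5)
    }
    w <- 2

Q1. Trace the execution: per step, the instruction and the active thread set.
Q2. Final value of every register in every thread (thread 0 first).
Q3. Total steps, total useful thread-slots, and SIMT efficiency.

step 0: x <- ((w + w) * (x + w))     11111111111111111111111111111111
step 1: eval (x != thread)           11111111111111111111111111111111
step 2: x <- -3                      01111111111111111111111111111111
step 3: x <- (w % 5)                 10000000000000000000000000000000
step 4: w <- 2                       11111111111111111111111111111111

Answer: 5 steps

x: 0,-3,-3,-3,-3,-3,-3,-3,-3,-3,-3,-3,-3,-3,-3,-3,-3,-3,-3,-3,-3,-3,-3,-3,-3,-3,-3,-3,-3,-3,-3,-3
w: 2,2,2,2,2,2,2,2,2,2,2,2,2,2,2,2,2,2,2,2,2,2,2,2,2,2,2,2,2,2,2,2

steps = 5; useful = 128; efficiency = 128/160 = 4/5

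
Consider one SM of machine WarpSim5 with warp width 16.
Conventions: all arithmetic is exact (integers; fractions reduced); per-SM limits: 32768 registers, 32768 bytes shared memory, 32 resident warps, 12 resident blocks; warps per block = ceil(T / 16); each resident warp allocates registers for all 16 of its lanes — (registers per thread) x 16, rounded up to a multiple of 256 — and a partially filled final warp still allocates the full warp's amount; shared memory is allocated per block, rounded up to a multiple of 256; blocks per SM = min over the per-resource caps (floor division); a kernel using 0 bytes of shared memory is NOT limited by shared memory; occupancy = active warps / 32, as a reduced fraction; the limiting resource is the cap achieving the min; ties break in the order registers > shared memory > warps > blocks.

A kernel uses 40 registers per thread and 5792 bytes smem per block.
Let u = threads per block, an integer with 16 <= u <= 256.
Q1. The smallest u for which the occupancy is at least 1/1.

Answer: u = 113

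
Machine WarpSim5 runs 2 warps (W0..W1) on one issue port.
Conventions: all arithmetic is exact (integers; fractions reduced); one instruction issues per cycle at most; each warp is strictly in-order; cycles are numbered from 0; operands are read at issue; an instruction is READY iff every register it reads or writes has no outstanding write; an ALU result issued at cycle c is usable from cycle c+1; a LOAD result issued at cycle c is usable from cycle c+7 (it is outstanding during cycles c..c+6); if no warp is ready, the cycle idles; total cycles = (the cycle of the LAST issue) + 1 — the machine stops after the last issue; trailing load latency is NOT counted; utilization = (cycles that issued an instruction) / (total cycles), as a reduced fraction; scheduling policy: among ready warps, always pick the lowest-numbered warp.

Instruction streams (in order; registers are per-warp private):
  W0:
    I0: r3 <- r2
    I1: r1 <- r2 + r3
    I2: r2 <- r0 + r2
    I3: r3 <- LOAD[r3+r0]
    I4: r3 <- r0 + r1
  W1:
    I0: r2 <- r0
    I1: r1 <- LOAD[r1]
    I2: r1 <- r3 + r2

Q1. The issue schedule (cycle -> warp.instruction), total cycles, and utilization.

cycle 0: W0.I0
cycle 1: W0.I1
cycle 2: W0.I2
cycle 3: W0.I3
cycle 4: W1.I0
cycle 5: W1.I1
cycle 6: idle
cycle 7: idle
cycle 8: idle
cycle 9: idle
cycle 10: W0.I4
cycle 11: idle
cycle 12: W1.I2

Answer: 13 cycles, utilization 8/13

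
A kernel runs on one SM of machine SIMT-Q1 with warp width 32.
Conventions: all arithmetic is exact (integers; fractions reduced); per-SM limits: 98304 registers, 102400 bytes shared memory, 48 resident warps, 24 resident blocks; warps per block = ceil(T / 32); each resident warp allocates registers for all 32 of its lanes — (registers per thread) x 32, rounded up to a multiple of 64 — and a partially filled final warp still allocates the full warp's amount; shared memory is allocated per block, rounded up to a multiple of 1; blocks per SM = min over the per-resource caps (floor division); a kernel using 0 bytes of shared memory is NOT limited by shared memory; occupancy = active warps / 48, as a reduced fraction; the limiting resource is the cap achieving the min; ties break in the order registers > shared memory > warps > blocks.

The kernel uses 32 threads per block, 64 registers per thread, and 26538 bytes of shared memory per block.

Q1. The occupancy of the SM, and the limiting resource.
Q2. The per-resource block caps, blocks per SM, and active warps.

Answer: occupancy 1/16, limited by shared memory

registers: 48 blocks
shared memory: 3 blocks
warps: 48 blocks
blocks: 24 blocks

Answer: 3 blocks, 3 active warps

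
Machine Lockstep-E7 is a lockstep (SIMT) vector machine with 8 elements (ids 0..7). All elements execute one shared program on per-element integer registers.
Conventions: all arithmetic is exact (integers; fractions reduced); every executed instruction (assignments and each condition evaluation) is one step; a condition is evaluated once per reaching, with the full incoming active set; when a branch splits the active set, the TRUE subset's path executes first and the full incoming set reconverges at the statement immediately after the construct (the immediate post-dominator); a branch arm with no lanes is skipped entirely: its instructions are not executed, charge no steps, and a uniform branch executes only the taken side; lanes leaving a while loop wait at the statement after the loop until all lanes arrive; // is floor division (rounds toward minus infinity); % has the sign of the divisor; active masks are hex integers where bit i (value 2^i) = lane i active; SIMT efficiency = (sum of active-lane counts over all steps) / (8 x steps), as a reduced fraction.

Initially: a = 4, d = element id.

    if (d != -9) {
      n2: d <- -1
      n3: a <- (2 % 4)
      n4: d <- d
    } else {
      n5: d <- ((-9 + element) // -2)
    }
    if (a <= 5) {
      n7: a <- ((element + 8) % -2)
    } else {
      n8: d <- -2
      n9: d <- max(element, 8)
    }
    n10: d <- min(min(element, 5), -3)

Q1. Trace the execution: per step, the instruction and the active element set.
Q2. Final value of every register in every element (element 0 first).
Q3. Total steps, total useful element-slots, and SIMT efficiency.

step 0: eval (d != -9)               0xff
step 1: d <- -1                      0xff
step 2: a <- (2 % 4)                 0xff
step 3: d <- d                       0xff
step 4: eval (a <= 5)                0xff
step 5: a <- ((element + 8) % -2)    0xff
step 6: d <- min(min(element, 5), -3) 0xff

Answer: 7 steps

a: 0,-1,0,-1,0,-1,0,-1
d: -3,-3,-3,-3,-3,-3,-3,-3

steps = 7; useful = 56; efficiency = 56/56 = 1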